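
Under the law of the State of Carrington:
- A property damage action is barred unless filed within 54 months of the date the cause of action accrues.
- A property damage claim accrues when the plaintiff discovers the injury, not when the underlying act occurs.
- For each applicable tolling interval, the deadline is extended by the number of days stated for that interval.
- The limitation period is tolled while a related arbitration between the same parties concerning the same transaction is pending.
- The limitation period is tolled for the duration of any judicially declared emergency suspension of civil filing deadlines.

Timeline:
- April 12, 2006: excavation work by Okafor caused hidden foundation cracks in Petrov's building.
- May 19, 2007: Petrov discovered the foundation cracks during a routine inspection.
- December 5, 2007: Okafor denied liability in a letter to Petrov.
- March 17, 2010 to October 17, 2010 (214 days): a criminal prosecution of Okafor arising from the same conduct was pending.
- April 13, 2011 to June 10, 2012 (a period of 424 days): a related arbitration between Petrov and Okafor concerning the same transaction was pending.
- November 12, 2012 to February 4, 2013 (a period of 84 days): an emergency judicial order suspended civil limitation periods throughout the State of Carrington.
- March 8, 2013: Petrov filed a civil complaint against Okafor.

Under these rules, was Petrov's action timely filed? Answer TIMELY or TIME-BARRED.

The claim did not accrue until Petrov discovered the injury on May 19, 2007; the April 12, 2006 act date does not start the clock under the stated rule.
Adding the 54 months base period to May 19, 2007 gives a deadline of November 19, 2011, before any tolling.
The pending related arbitration from April 13, 2011 to June 10, 2012 tolled the period for 424 days, extending the deadline to January 16, 2013.
The period was tolled for 84 days by the emergency suspension of filing deadlines (November 12, 2012 to February 4, 2013), pushing the deadline to April 10, 2013.
Although a criminal prosecution ran from March 17, 2010 to October 17, 2010, the stated rules do not make that a tolling event, so it is disregarded.
None of the other events listed affects the running of the period under the stated rules.
The March 8, 2013 filing precedes the April 10, 2013 deadline; the claim is timely.

TIMELY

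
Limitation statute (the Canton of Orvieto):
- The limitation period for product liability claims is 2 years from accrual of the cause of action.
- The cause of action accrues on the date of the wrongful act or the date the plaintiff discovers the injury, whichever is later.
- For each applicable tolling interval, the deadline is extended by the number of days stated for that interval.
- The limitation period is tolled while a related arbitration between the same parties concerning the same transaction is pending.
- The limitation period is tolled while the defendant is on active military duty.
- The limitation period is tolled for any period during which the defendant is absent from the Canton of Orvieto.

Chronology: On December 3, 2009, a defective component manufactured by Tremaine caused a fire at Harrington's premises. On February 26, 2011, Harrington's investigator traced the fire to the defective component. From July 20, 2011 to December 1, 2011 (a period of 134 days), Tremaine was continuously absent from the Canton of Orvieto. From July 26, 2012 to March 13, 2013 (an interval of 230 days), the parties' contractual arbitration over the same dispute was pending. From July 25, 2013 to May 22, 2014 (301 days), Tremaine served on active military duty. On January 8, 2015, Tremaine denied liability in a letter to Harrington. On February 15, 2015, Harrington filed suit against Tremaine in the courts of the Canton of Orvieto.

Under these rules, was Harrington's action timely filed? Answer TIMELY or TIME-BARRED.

Because discovery on February 26, 2011 post-dates the December 3, 2009 act, accrual under the later-of rule falls on February 26, 2011.
The untolled deadline — 2 years after February 26, 2011 — is February 26, 2013.
The defendant's absence from the jurisdiction from July 20, 2011 to December 1, 2011 tolled the period for 134 days, extending the deadline to July 10, 2013.
The period was tolled for 230 days by the pending related arbitration (July 26, 2012 to March 13, 2013), pushing the deadline to February 25, 2014.
The defendant's active military service from July 25, 2013 to May 22, 2014 tolled the period for 301 days, extending the deadline to December 23, 2014.
Nothing else in the chronology tolls or restarts the period.
The February 15, 2015 filing falls after the December 23, 2014 deadline; the claim is time-barred.

TIME-BARRED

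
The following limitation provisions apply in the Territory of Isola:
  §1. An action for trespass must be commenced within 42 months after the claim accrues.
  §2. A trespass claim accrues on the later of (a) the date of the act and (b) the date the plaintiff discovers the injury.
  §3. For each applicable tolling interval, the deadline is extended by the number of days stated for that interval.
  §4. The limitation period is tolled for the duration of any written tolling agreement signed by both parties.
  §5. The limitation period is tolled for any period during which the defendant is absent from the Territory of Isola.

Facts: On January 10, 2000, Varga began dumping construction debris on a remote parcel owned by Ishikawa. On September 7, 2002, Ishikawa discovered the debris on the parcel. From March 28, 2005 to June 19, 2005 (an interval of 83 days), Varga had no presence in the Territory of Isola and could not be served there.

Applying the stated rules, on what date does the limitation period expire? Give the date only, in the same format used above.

May 29, 2006

The claim accrued on September 7, 2002 — the later of the January 10, 2000 act and the September 7, 2002 discovery.
Adding the 42 months base period to September 7, 2002 gives a deadline of March 7, 2006, before any tolling.
The defendant's absence from the jurisdiction from March 28, 2005 to June 19, 2005 tolled the period for 83 days, extending the deadline to May 29, 2006.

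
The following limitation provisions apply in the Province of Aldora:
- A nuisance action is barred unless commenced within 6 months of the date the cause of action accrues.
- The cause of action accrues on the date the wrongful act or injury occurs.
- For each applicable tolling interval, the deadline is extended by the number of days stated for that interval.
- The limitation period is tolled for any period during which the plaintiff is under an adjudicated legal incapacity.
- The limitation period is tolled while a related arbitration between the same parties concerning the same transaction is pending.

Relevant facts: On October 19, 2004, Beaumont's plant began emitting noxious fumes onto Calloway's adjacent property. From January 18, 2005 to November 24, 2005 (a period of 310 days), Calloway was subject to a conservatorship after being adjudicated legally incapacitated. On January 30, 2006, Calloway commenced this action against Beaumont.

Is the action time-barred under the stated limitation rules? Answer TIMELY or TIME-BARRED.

TIMELY

The cause of action accrued on October 19, 2004, the date of the act.
6 months from October 19, 2004 is April 19, 2005.
The plaintiff's legal incapacity from January 18, 2005 to November 24, 2005 tolled the period for 310 days, extending the deadline to February 23, 2006.
Calloway filed on January 30, 2006, before the February 23, 2006 deadline, so the action is timely.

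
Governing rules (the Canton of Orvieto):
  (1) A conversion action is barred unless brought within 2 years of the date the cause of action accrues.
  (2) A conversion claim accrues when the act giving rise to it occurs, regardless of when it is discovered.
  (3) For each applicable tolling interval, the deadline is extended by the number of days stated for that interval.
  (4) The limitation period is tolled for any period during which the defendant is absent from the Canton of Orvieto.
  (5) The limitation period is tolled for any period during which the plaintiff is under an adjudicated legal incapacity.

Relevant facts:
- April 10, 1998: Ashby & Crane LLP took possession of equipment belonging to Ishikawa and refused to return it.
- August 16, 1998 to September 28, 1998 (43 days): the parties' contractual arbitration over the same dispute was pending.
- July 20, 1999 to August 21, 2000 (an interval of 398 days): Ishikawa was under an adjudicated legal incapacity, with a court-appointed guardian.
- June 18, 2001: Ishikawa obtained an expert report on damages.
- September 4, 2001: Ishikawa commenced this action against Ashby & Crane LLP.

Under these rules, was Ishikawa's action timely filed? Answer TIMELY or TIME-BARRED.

TIME-BARRED

The cause of action accrued on April 10, 1998, the date of the act.
The untolled deadline — 2 years after April 10, 1998 — is April 10, 2000.
Because the plaintiff's legal incapacity ran from July 20, 1999 to August 21, 2000, the deadline is extended by 398 days to May 13, 2001.
Although a pending arbitration ran from August 16, 1998 to September 28, 1998, the stated rules do not make that a tolling event, so it is disregarded.
None of the other events listed affects the running of the period under the stated rules.
Ishikawa filed on September 4, 2001, after the May 13, 2001 deadline, so the action is time-barred.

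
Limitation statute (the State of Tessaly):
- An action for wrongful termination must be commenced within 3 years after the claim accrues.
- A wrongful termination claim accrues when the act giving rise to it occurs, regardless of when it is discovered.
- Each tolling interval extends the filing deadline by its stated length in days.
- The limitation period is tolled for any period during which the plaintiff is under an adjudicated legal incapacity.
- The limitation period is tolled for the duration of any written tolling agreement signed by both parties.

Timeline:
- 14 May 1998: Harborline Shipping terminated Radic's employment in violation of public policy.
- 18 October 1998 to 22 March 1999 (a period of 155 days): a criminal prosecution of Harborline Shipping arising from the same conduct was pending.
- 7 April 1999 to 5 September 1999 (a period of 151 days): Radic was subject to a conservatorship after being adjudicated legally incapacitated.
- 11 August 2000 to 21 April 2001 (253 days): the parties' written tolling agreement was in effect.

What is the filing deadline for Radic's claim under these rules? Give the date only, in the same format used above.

The claim accrued on 14 May 1998, the date of the act.
The untolled deadline — 3 years after 14 May 1998 — is 14 May 2001.
Because the plaintiff's legal incapacity ran from 7 April 1999 to 5 September 1999, the deadline is extended by 151 days to 12 October 2001.
The period was tolled for 253 days by the written tolling agreement (11 August 2000 to 21 April 2001), pushing the deadline to 22 June 2002.
Although a criminal prosecution ran from 18 October 1998 to 22 March 1999, the stated rules do not make that a tolling event, so it is disregarded.

22 June 2002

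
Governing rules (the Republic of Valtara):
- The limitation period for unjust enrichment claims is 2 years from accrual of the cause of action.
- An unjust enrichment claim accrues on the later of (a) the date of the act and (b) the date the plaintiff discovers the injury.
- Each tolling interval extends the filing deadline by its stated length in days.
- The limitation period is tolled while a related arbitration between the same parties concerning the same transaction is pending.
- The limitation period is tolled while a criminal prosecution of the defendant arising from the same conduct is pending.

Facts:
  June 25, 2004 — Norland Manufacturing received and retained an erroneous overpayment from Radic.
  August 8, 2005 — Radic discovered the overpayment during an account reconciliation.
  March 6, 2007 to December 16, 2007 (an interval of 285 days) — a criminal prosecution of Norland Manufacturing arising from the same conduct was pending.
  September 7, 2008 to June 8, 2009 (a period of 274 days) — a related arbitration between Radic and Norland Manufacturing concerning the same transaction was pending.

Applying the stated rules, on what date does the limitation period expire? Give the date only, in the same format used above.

May 19, 2008

Taking the later of the act (June 25, 2004) and discovery (August 8, 2005), the claim accrued on August 8, 2005.
2 years from August 8, 2005 is August 8, 2007.
The pending criminal prosecution from March 6, 2007 to December 16, 2007 tolled the period for 285 days, extending the deadline to May 19, 2008.
The pending related arbitration starting September 7, 2008 came too late — the period had run on May 19, 2008 — and so does not extend the deadline.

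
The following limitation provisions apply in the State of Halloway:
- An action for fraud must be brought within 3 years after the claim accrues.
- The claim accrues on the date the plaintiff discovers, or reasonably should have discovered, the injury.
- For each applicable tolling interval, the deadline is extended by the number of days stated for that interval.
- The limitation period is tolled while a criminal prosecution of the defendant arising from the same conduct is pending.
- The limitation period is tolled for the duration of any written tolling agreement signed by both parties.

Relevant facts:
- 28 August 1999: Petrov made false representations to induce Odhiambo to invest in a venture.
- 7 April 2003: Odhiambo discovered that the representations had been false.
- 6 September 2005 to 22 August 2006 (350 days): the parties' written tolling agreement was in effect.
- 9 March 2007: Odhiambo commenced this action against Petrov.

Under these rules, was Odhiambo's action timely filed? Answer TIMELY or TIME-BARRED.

TIMELY

The claim did not accrue until Odhiambo discovered the injury on 7 April 2003; the 28 August 1999 act date does not start the clock under the stated rule.
Adding the 3 years base period to 7 April 2003 gives a deadline of 7 April 2006, before any tolling.
The period was tolled for 350 days by the written tolling agreement (6 September 2005 to 22 August 2006), pushing the deadline to 23 March 2007.
Filing on 9 March 2007 beat the 23 March 2007 deadline — the action is timely.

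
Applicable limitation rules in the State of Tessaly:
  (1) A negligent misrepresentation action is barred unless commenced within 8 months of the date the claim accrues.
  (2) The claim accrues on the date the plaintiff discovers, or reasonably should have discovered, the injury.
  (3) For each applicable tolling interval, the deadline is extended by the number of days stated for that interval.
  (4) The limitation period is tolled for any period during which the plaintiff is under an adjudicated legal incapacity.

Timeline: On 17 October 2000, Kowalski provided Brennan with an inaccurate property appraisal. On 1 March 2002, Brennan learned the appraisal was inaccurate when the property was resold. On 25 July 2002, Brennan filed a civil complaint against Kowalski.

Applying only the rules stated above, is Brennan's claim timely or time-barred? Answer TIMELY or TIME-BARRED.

TIMELY

Under the discovery rule, the claim accrued on 1 March 2002, when Brennan discovered the injury — not on the 17 October 2000 date of the underlying act.
8 months from 1 March 2002 is 1 November 2002.
Filing on 25 July 2002 beat the 1 November 2002 deadline — the action is timely.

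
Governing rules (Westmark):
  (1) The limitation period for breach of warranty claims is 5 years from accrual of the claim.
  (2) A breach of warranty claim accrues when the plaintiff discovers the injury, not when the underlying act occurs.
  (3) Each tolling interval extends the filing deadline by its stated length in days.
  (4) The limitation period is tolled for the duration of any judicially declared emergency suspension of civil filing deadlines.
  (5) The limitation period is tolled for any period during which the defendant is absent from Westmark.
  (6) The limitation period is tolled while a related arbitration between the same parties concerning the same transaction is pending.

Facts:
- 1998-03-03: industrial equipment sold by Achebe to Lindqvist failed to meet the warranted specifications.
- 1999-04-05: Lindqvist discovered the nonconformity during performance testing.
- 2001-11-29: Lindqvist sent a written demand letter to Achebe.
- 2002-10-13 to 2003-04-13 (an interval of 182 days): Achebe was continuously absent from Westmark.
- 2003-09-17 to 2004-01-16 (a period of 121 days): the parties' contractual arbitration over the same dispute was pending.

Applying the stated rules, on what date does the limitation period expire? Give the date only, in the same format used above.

Accrual is tied to discovery, so the period began on 1999-04-05 rather than on 1998-03-03 when the act occurred.
5 years from 1999-04-05 is 2004-04-05.
The period was tolled for 182 days by the defendant's absence from the jurisdiction (2002-10-13 to 2003-04-13), pushing the deadline to 2004-10-04.
Because the pending related arbitration ran from 2003-09-17 to 2004-01-16, the deadline is extended by 121 days to 2005-02-02.
The other events in the timeline have no effect on the limitation period under the stated rules.

2005-02-02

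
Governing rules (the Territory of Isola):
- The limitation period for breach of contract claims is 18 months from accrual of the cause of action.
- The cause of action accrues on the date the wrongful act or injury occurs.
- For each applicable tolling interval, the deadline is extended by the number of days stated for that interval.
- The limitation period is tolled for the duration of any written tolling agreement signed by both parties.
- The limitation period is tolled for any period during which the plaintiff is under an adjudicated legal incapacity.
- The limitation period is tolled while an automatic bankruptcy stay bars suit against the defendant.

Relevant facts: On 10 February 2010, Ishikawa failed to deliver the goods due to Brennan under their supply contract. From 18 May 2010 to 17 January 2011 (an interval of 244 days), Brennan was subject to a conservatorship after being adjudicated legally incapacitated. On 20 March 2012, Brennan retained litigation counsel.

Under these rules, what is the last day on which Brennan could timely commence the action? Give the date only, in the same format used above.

The cause of action accrued on 10 February 2010, the date of the act.
Adding the 18 months base period to 10 February 2010 gives a deadline of 10 August 2011, before any tolling.
Because the plaintiff's legal incapacity ran from 18 May 2010 to 17 January 2011, the deadline is extended by 244 days to 10 April 2012.
Nothing else in the chronology tolls or restarts the period.

10 April 2012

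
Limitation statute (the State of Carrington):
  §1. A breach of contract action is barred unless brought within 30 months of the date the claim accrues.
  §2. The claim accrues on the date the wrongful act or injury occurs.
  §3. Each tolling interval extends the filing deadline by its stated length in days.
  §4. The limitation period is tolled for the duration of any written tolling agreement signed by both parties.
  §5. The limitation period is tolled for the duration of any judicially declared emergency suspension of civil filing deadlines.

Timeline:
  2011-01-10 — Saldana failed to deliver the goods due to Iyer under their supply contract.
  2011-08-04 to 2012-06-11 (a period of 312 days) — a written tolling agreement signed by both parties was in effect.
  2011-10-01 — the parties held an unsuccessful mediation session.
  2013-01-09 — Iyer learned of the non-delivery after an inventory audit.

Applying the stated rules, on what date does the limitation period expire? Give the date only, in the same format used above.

Because the rule ties accrual to occurrence, the claim accrued on 2011-01-10, not on the 2013-01-09 discovery date.
The untolled deadline — 30 months after 2011-01-10 — is 2013-07-10.
Because the written tolling agreement ran from 2011-08-04 to 2012-06-11, the deadline is extended by 312 days to 2014-05-18.
The other events in the timeline have no effect on the limitation period under the stated rules.

2014-05-18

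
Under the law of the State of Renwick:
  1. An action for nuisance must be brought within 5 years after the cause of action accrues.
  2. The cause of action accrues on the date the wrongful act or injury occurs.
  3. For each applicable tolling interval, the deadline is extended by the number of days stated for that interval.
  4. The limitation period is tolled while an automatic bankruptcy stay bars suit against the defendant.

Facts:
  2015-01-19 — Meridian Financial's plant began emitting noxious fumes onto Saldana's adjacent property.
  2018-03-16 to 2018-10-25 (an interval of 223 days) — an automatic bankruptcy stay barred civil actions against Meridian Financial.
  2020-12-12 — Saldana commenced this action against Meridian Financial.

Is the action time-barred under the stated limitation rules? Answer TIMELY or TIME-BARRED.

The claim accrued on 2015-01-19, when the wrongful act occurred.
The untolled deadline — 5 years after 2015-01-19 — is 2020-01-19.
The automatic bankruptcy stay from 2018-03-16 to 2018-10-25 tolled the period for 223 days, extending the deadline to 2020-08-29.
The 2020-12-12 filing falls after the 2020-08-29 deadline; the claim is time-barred.

TIME-BARRED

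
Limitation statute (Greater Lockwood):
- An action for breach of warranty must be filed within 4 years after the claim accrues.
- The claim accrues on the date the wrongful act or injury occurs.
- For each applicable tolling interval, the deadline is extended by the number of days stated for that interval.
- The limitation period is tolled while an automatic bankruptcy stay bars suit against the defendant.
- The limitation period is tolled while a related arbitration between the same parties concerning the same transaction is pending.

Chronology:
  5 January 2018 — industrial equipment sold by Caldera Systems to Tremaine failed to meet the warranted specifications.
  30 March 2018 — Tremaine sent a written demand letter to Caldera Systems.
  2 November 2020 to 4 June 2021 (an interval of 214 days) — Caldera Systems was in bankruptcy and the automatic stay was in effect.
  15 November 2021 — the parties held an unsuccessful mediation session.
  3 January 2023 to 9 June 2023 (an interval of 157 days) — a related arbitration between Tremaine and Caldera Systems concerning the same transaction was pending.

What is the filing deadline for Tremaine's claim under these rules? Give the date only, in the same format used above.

7 August 2022

The claim accrued on 5 January 2018, the date of the act.
The untolled deadline — 4 years after 5 January 2018 — is 5 January 2022.
Because the automatic bankruptcy stay ran from 2 November 2020 to 4 June 2021, the deadline is extended by 214 days to 7 August 2022.
The pending related arbitration from 3 January 2023 to 9 June 2023 began after the period had already run on 7 August 2022, so it has no tolling effect.
None of the other events listed affects the running of the period under the stated rules.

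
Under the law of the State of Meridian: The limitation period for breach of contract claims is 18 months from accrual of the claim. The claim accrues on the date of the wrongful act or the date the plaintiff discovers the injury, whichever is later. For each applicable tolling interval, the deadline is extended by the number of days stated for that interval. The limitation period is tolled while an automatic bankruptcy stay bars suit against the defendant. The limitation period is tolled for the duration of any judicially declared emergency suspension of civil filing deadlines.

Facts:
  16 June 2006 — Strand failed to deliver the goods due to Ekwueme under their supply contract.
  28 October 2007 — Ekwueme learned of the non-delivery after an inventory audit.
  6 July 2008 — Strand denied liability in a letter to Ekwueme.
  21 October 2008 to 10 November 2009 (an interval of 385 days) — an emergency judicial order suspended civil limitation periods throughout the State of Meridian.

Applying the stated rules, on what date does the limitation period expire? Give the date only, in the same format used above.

Because discovery on 28 October 2007 post-dates the 16 June 2006 act, accrual under the later-of rule falls on 28 October 2007.
The untolled deadline — 18 months after 28 October 2007 — is 28 April 2009.
Because the emergency suspension of filing deadlines ran from 21 October 2008 to 10 November 2009, the deadline is extended by 385 days to 18 May 2010.
None of the other events listed affects the running of the period under the stated rules.

18 May 2010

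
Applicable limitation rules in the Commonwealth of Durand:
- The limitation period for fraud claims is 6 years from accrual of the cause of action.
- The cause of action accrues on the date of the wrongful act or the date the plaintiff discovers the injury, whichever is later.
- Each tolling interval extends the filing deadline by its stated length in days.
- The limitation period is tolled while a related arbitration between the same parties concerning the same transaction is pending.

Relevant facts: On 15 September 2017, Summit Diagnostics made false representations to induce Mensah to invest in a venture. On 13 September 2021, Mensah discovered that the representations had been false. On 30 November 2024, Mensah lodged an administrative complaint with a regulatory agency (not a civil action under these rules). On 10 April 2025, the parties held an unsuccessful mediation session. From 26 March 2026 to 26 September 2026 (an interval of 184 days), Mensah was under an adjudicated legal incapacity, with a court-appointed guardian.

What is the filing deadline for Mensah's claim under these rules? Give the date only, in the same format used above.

Taking the later of the act (15 September 2017) and discovery (13 September 2021), the claim accrued on 13 September 2021.
The untolled deadline — 6 years after 13 September 2021 — is 13 September 2027.
Although the plaintiff's incapacity ran from 26 March 2026 to 26 September 2026, the stated rules do not make that a tolling event, so it is disregarded.
The other events in the timeline have no effect on the limitation period under the stated rules.

13 September 2027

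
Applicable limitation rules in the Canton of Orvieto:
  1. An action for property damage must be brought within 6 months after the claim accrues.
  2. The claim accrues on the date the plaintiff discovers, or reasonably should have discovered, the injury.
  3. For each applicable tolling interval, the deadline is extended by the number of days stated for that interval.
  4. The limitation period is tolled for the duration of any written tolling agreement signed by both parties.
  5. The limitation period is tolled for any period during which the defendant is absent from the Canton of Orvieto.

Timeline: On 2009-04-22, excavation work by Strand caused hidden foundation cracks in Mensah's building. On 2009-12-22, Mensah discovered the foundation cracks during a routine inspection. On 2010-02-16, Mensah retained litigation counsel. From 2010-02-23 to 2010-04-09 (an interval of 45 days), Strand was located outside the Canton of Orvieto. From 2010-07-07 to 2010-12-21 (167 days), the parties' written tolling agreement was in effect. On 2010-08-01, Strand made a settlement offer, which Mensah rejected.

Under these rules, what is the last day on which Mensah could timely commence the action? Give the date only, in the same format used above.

2011-01-20

The claim did not accrue until Mensah discovered the injury on 2009-12-22; the 2009-04-22 act date does not start the clock under the stated rule.
6 months from 2009-12-22 is 2010-06-22.
Because the defendant's absence from the jurisdiction ran from 2010-02-23 to 2010-04-09, the deadline is extended by 45 days to 2010-08-06.
The period was tolled for 167 days by the written tolling agreement (2010-07-07 to 2010-12-21), pushing the deadline to 2011-01-20.
Nothing else in the chronology tolls or restarts the period.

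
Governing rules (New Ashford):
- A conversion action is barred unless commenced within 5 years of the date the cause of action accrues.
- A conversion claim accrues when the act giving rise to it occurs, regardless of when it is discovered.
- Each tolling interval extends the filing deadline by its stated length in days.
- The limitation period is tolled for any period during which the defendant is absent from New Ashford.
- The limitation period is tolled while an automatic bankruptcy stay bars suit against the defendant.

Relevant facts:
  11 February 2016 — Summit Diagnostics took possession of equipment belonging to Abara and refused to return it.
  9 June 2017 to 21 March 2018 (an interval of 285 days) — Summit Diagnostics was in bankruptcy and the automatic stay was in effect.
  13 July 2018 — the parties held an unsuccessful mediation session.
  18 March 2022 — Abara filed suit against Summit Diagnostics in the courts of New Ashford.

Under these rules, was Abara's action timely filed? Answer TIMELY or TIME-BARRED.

The claim accrued on 11 February 2016, when the wrongful act occurred.
5 years from 11 February 2016 is 11 February 2021.
Because the automatic bankruptcy stay ran from 9 June 2017 to 21 March 2018, the deadline is extended by 285 days to 23 November 2021.
The other events in the timeline have no effect on the limitation period under the stated rules.
Abara filed on 18 March 2022, after the 23 November 2021 deadline, so the action is time-barred.

TIME-BARRED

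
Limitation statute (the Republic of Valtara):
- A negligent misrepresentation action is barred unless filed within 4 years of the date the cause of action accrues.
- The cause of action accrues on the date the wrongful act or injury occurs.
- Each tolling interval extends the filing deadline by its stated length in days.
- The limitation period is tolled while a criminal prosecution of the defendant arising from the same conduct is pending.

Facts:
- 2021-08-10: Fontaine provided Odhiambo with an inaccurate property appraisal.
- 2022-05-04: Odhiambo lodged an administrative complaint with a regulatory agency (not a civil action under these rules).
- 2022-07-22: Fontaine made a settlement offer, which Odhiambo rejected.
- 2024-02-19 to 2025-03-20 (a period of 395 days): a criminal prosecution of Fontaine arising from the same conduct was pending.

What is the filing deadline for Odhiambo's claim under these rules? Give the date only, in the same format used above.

2026-09-09

The cause of action accrued on 2021-08-10, the date of the act.
The untolled deadline — 4 years after 2021-08-10 — is 2025-08-10.
Because the pending criminal prosecution ran from 2024-02-19 to 2025-03-20, the deadline is extended by 395 days to 2026-09-09.
None of the other events listed affects the running of the period under the stated rules.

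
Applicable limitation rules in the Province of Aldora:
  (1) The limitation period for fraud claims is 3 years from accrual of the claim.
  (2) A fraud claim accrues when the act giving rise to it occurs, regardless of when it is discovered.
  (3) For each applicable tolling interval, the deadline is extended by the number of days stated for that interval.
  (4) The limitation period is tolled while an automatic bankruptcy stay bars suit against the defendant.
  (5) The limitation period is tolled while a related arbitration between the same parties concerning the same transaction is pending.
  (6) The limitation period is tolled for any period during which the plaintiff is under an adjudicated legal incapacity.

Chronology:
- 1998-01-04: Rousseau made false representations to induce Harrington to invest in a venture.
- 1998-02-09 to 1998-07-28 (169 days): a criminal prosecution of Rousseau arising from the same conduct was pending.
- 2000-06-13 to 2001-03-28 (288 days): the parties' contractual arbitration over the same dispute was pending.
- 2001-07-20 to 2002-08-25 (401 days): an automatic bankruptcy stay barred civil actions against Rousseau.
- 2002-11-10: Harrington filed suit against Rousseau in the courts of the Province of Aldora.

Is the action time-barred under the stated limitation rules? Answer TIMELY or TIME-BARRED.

TIMELY

The limitation period began to run on 1998-01-04.
Adding the 3 years base period to 1998-01-04 gives a deadline of 2001-01-04, before any tolling.
The pending related arbitration from 2000-06-13 to 2001-03-28 tolled the period for 288 days, extending the deadline to 2001-10-19.
The period was tolled for 401 days by the automatic bankruptcy stay (2001-07-20 to 2002-08-25), pushing the deadline to 2002-11-24.
The pending criminal prosecution from 1998-02-09 to 1998-07-28 does not toll the period, because no stated rule makes a criminal prosecution a tolling event.
Filing on 2002-11-10 beat the 2002-11-24 deadline — the action is timely.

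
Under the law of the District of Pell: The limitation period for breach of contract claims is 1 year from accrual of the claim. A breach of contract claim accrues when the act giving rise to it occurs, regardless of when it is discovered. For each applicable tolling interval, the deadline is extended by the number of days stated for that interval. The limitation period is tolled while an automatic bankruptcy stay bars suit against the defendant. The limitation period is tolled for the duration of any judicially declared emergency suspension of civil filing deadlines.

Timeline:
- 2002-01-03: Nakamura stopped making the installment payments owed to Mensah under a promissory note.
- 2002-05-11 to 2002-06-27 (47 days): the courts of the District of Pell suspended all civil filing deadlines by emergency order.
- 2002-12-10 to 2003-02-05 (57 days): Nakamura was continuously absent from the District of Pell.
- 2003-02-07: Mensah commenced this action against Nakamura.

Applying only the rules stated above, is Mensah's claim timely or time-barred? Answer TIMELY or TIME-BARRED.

TIMELY

The claim accrued on 2002-01-03, the date of the act.
Adding the 1 year base period to 2002-01-03 gives a deadline of 2003-01-03, before any tolling.
The emergency suspension of filing deadlines from 2002-05-11 to 2002-06-27 tolled the period for 47 days, extending the deadline to 2003-02-19.
No stated provision tolls the period for the defendant's absence, so the interval from 2002-12-10 to 2003-02-05 has no effect on the deadline.
The 2003-02-07 filing precedes the 2003-02-19 deadline; the claim is timely.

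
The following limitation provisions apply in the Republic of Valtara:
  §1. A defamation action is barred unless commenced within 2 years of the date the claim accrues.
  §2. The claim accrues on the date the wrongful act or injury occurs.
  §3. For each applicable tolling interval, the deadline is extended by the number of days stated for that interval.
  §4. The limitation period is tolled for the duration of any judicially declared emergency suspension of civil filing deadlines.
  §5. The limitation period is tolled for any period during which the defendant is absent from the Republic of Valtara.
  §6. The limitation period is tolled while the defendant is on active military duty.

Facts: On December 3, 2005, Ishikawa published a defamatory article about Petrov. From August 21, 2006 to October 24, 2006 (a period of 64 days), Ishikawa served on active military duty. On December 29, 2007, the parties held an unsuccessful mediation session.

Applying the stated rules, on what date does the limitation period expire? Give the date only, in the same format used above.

February 5, 2008

The claim accrued on December 3, 2005, when the wrongful act occurred.
The untolled deadline — 2 years after December 3, 2005 — is December 3, 2007.
Because the defendant's active military service ran from August 21, 2006 to October 24, 2006, the deadline is extended by 64 days to February 5, 2008.
Nothing else in the chronology tolls or restarts the period.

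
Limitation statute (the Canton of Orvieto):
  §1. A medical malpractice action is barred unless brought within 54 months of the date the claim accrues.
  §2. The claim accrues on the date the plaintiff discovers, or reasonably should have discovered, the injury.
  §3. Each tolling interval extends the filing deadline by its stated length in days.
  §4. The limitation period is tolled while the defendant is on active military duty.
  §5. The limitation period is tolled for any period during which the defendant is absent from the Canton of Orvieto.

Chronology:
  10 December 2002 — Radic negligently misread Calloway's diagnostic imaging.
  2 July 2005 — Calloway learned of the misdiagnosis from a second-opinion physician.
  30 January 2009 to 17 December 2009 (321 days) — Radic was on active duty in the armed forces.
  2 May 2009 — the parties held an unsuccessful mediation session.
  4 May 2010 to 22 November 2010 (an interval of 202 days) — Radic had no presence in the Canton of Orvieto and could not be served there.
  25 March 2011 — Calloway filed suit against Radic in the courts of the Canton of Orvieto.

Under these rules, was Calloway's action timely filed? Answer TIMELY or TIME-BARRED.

The claim did not accrue until Calloway discovered the injury on 2 July 2005; the 10 December 2002 act date does not start the clock under the stated rule.
Adding the 54 months base period to 2 July 2005 gives a deadline of 2 January 2010, before any tolling.
The period was tolled for 321 days by the defendant's active military service (30 January 2009 to 17 December 2009), pushing the deadline to 19 November 2010.
The defendant's absence from the jurisdiction from 4 May 2010 to 22 November 2010 tolled the period for 202 days, extending the deadline to 9 June 2011.
Nothing else in the chronology tolls or restarts the period.
Filing on 25 March 2011 beat the 9 June 2011 deadline — the action is timely.

TIMELY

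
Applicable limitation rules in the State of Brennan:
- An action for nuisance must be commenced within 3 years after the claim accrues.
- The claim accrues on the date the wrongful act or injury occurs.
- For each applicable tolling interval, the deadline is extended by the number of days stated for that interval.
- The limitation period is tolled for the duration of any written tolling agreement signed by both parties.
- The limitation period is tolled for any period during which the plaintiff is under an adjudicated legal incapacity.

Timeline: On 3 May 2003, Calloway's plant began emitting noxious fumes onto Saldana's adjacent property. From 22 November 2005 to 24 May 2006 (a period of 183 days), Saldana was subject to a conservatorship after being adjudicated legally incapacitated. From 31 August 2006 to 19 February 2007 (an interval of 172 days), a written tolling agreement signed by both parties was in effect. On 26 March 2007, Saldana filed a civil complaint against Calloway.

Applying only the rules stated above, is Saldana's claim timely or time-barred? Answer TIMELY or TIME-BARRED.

TIMELY

The claim accrued on 3 May 2003, when the wrongful act occurred.
The untolled deadline — 3 years after 3 May 2003 — is 3 May 2006.
The period was tolled for 183 days by the plaintiff's legal incapacity (22 November 2005 to 24 May 2006), pushing the deadline to 2 November 2006.
The written tolling agreement from 31 August 2006 to 19 February 2007 tolled the period for 172 days, extending the deadline to 23 April 2007.
The 26 March 2007 filing precedes the 23 April 2007 deadline; the claim is timely.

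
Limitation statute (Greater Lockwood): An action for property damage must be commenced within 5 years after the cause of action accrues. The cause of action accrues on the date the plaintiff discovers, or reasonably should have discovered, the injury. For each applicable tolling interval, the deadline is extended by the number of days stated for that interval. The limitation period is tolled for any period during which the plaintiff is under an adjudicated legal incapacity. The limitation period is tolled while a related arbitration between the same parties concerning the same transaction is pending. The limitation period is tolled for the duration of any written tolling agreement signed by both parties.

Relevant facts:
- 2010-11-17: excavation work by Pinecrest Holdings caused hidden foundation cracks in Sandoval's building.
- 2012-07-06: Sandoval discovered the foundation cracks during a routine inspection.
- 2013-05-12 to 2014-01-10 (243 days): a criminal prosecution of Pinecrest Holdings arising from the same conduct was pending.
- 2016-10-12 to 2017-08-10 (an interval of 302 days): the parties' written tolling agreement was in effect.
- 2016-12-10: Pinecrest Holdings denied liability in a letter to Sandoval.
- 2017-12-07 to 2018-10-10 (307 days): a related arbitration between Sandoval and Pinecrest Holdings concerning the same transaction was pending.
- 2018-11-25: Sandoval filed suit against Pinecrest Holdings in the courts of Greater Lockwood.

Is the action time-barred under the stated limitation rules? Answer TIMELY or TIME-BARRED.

Under the discovery rule, the claim accrued on 2012-07-06, when Sandoval discovered the injury — not on the 2010-11-17 date of the underlying act.
Adding the 5 years base period to 2012-07-06 gives a deadline of 2017-07-06, before any tolling.
The written tolling agreement from 2016-10-12 to 2017-08-10 tolled the period for 302 days, extending the deadline to 2018-05-04.
The period was tolled for 307 days by the pending related arbitration (2017-12-07 to 2018-10-10), pushing the deadline to 2019-03-07.
The pending criminal prosecution from 2013-05-12 to 2014-01-10 does not toll the period, because no stated rule makes a criminal prosecution a tolling event.
Nothing else in the chronology tolls or restarts the period.
Filing on 2018-11-25 beat the 2019-03-07 deadline — the action is timely.

TIMELY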